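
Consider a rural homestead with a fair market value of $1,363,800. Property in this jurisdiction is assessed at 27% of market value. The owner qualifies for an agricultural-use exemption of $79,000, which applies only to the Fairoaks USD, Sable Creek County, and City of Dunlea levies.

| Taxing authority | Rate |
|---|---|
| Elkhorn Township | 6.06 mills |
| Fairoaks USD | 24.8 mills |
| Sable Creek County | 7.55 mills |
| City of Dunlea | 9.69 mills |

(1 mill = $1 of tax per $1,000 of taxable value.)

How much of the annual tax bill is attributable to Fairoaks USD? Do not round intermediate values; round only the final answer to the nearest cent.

$7,172.80

Assessed value = $1,363,800 × 0.27 = $368,226
Fairoaks USD taxable value = $368,226 − $79,000 = $289,226
Fairoaks USD levy = $289,226 × 0.0248 = $7,172.8048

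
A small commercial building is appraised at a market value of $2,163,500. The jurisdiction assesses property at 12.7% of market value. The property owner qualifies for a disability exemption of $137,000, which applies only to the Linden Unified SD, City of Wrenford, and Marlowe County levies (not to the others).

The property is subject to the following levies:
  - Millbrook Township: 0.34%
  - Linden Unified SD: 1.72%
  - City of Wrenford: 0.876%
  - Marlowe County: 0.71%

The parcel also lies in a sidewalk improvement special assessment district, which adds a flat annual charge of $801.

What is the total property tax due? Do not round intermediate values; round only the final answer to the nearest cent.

Assessed value = $2,163,500 × 0.127 = $274,764.5
Millbrook Township: $274,764.5 × 0.0034 = $934.1993
Linden Unified SD: ($274,764.5 − $137,000) × 0.0172 = $137,764.5 × 0.0172 = $2,369.5494
City of Wrenford: ($274,764.5 − $137,000) × 0.00876 = $137,764.5 × 0.00876 = $1,206.81702
Marlowe County: ($274,764.5 − $137,000) × 0.0071 = $137,764.5 × 0.0071 = $978.12795
Levies subtotal = $5,488.69367
Total = $5,488.69367 + $801 = $6,289.69367

$6,289.69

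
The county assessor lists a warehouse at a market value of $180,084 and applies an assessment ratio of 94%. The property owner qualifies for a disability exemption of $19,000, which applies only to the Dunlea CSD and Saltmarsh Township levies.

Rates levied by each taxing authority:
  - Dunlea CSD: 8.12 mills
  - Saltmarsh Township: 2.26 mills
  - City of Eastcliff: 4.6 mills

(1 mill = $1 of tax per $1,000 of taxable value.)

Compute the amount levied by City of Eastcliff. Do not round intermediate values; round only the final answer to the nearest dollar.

Assessed value = $180,084 × 0.94 = $169,278.96
City of Eastcliff taxable value = $169,278.96 (exemption does not apply)
City of Eastcliff levy = $169,278.96 × 0.0046 = $778.683216

$779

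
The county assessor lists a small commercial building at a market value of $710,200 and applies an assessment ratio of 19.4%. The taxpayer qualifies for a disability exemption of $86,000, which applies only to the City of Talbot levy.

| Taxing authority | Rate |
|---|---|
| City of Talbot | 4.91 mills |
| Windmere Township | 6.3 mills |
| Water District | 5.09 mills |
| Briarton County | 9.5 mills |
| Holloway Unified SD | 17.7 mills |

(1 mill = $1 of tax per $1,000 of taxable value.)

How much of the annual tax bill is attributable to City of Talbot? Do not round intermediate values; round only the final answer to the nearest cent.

Assessed value = $710,200 × 0.194 = $137,778.8
City of Talbot taxable value = $137,778.8 − $86,000 = $51,778.8
City of Talbot levy = $51,778.8 × 0.00491 = $254.233908

$254.23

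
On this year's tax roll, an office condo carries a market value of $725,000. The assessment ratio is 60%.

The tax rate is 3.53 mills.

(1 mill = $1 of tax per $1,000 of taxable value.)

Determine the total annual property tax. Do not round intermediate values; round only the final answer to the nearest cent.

Assessed value = $725,000 × 0.6 = $435,000
Tax = $435,000 × 0.00353 = $1,535.55

$1,535.55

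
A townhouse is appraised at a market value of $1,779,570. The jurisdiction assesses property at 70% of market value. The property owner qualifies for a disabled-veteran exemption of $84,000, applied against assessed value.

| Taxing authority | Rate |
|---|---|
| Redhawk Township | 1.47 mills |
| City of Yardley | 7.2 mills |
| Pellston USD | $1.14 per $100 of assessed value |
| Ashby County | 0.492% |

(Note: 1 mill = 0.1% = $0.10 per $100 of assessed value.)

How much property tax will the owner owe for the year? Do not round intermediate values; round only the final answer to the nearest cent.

Assessed value = $1,779,570 × 0.7 = $1,245,699
Taxable value = $1,245,699 − $84,000 = $1,161,699
Redhawk Township: $1,161,699 × 0.00147 = $1,707.69753
City of Yardley: $1,161,699 × 0.0072 = $8,364.2328
Pellston USD: $1,161,699 × 0.0114 = $13,243.3686
Ashby County: $1,161,699 × 0.00492 = $5,715.55908
Total = $29,030.85801

$29,030.86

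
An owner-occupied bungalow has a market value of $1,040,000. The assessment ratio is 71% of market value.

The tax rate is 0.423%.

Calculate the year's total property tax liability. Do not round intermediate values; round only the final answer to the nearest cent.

$3,123.43

Assessed value = $1,040,000 × 0.71 = $738,400
Tax = $738,400 × 0.00423 = $3,123.432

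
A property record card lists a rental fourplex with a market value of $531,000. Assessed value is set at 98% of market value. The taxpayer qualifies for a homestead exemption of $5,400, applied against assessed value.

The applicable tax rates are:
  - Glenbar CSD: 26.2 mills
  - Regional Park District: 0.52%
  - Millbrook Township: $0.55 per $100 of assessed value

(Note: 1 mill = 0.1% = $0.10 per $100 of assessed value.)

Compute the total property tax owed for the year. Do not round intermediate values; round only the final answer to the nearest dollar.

$19,003

Assessed value = $531,000 × 0.98 = $520,380
Taxable value = $520,380 − $5,400 = $514,980
Glenbar CSD: $514,980 × 0.0262 = $13,492.476
Regional Park District: $514,980 × 0.0052 = $2,677.896
Millbrook Township: $514,980 × 0.0055 = $2,832.39
Total = $19,002.762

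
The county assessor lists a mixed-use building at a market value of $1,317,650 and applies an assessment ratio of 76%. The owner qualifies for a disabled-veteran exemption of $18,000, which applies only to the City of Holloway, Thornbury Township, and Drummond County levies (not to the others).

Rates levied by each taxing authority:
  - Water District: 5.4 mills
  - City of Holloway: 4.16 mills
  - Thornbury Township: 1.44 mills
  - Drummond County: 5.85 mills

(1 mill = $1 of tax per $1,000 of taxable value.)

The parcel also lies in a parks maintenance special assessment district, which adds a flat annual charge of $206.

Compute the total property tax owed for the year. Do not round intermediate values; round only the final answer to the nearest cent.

$16,873.73

Assessed value = $1,317,650 × 0.76 = $1,001,414
Water District: $1,001,414 × 0.0054 = $5,407.6356
City of Holloway: ($1,001,414 − $18,000) × 0.00416 = $983,414 × 0.00416 = $4,091.00224
Thornbury Township: ($1,001,414 − $18,000) × 0.00144 = $983,414 × 0.00144 = $1,416.11616
Drummond County: ($1,001,414 − $18,000) × 0.00585 = $983,414 × 0.00585 = $5,752.9719
Levies subtotal = $16,667.7259
Total = $16,667.7259 + $206 = $16,873.7259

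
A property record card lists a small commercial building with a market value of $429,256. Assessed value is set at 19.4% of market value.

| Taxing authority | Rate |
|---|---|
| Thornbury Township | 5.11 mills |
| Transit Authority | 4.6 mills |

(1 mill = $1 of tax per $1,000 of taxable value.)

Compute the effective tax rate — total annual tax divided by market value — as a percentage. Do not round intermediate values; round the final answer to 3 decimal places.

Assessed value = $429,256 × 0.194 = $83,275.664
Thornbury Township: $83,275.664 × 0.00511 = $425.53864304
Transit Authority: $83,275.664 × 0.0046 = $383.0680544
Total tax = $808.60669744
Effective rate = $808.60669744 ÷ $429,256 = 0.188% of market value

0.188%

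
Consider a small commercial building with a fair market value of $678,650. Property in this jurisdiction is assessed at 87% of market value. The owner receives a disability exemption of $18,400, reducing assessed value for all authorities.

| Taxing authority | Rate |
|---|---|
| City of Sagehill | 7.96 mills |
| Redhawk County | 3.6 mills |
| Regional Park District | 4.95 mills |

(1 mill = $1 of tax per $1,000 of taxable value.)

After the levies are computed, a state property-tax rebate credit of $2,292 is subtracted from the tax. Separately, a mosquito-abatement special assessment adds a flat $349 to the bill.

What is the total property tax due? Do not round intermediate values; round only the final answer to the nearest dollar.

$7,501

Assessed value = $678,650 × 0.87 = $590,425.5
Taxable value = $590,425.5 − $18,400 = $572,025.5
City of Sagehill: $572,025.5 × 0.00796 = $4,553.32298
Redhawk County: $572,025.5 × 0.0036 = $2,059.2918
Regional Park District: $572,025.5 × 0.00495 = $2,831.526225
Levies subtotal = $9,444.141005
After credit = $9,444.141005 − $2,292 = $7,152.141005
Total = $7,152.141005 + $349 = $7,501.141005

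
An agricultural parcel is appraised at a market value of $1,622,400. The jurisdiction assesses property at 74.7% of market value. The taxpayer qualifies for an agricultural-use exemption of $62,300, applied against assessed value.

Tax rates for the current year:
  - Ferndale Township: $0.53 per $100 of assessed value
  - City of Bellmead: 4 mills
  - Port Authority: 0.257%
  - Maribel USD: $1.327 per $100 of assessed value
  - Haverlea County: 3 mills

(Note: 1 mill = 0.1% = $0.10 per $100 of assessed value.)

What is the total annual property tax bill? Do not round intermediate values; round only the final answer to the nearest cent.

Assessed value = $1,622,400 × 0.747 = $1,211,932.8
Taxable value = $1,211,932.8 − $62,300 = $1,149,632.8
Ferndale Township: $1,149,632.8 × 0.0053 = $6,093.05384
City of Bellmead: $1,149,632.8 × 0.004 = $4,598.5312
Port Authority: $1,149,632.8 × 0.00257 = $2,954.556296
Maribel USD: $1,149,632.8 × 0.01327 = $15,255.627256
Haverlea County: $1,149,632.8 × 0.003 = $3,448.8984
Total = $32,350.666992

$32,350.67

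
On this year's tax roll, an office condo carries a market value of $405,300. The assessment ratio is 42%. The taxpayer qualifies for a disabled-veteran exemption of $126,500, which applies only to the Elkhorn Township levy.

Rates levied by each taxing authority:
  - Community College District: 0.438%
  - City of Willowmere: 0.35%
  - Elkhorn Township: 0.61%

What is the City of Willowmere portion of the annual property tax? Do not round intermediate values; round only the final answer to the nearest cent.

Assessed value = $405,300 × 0.42 = $170,226
City of Willowmere taxable value = $170,226 (exemption does not apply)
City of Willowmere levy = $170,226 × 0.0035 = $595.791

$595.79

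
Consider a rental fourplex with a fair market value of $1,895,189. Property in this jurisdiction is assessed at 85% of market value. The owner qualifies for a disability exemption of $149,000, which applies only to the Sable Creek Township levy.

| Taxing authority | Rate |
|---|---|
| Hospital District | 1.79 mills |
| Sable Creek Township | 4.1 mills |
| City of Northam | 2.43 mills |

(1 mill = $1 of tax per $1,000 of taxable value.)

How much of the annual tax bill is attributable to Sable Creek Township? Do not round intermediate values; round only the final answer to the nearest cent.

Assessed value = $1,895,189 × 0.85 = $1,610,910.65
Sable Creek Township taxable value = $1,610,910.65 − $149,000 = $1,461,910.65
Sable Creek Township levy = $1,461,910.65 × 0.0041 = $5,993.833665

$5,993.83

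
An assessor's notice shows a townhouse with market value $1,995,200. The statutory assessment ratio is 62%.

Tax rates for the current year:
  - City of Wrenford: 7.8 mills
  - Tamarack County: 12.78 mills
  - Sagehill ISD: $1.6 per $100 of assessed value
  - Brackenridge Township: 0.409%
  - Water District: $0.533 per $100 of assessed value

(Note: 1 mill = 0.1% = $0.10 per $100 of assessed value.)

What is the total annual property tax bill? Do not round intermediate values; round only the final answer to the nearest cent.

Assessed value = $1,995,200 × 0.62 = $1,237,024
City of Wrenford: $1,237,024 × 0.0078 = $9,648.7872
Tamarack County: $1,237,024 × 0.01278 = $15,809.16672
Sagehill ISD: $1,237,024 × 0.016 = $19,792.384
Brackenridge Township: $1,237,024 × 0.00409 = $5,059.42816
Water District: $1,237,024 × 0.00533 = $6,593.33792
Total = $56,903.104

$56,903.10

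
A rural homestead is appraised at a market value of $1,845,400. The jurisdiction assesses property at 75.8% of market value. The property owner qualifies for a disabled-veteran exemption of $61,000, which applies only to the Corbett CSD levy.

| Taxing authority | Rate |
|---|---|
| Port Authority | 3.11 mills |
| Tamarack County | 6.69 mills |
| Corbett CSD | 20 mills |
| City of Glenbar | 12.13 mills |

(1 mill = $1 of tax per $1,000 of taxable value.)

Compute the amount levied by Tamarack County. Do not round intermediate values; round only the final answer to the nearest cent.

$9,358.06

Assessed value = $1,845,400 × 0.758 = $1,398,813.2
Tamarack County taxable value = $1,398,813.2 (exemption does not apply)
Tamarack County levy = $1,398,813.2 × 0.00669 = $9,358.060308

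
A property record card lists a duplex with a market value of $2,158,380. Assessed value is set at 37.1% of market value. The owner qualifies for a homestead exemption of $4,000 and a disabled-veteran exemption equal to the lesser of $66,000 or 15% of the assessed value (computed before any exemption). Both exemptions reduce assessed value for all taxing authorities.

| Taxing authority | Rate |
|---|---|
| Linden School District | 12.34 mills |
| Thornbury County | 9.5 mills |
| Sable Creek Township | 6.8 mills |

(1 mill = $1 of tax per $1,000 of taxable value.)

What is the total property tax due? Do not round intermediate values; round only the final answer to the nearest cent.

Assessed value = $2,158,380 × 0.371 = $800,758.98
Disabled-veteran exemption = min($66,000, 15% × $800,758.98) = min($66,000, $120,113.847) = $66,000 (dollar cap binds)
Taxable value = $800,758.98 − $4,000 − $66,000 = $730,758.98
Linden School District: $730,758.98 × 0.01234 = $9,017.5658132
Thornbury County: $730,758.98 × 0.0095 = $6,942.21031
Sable Creek Township: $730,758.98 × 0.0068 = $4,969.161064
Total = $20,928.9371872

$20,928.94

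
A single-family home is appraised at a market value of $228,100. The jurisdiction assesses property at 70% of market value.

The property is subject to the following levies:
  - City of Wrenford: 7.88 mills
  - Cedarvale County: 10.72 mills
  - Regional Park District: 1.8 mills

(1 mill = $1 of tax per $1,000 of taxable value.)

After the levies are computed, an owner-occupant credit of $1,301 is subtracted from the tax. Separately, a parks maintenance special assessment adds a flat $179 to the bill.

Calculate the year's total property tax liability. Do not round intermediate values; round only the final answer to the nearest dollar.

$2,135

Assessed value = $228,100 × 0.7 = $159,670
City of Wrenford: $159,670 × 0.00788 = $1,258.1996
Cedarvale County: $159,670 × 0.01072 = $1,711.6624
Regional Park District: $159,670 × 0.0018 = $287.406
Levies subtotal = $3,257.268
After credit = $3,257.268 − $1,301 = $1,956.268
Total = $1,956.268 + $179 = $2,135.268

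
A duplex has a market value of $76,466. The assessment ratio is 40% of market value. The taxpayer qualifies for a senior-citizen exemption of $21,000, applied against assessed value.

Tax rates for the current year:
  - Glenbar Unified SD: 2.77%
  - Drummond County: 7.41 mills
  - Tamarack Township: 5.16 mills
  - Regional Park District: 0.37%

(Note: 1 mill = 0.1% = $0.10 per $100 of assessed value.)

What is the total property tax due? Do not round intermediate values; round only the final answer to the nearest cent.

$421.51

Assessed value = $76,466 × 0.4 = $30,586.4
Taxable value = $30,586.4 − $21,000 = $9,586.4
Glenbar Unified SD: $9,586.4 × 0.0277 = $265.54328
Drummond County: $9,586.4 × 0.00741 = $71.035224
Tamarack Township: $9,586.4 × 0.00516 = $49.465824
Regional Park District: $9,586.4 × 0.0037 = $35.46968
Total = $421.514008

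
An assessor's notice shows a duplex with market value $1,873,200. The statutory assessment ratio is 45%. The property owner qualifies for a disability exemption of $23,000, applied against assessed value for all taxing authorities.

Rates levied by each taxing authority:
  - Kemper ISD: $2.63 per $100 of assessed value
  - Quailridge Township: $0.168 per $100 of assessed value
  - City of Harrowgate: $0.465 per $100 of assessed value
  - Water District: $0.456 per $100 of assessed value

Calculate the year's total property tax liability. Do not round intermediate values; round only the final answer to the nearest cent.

Assessed value = $1,873,200 × 0.45 = $842,940
Taxable value = $842,940 − $23,000 = $819,940
Kemper ISD: $819,940 × 0.0263 = $21,564.422
Quailridge Township: $819,940 × 0.00168 = $1,377.4992
City of Harrowgate: $819,940 × 0.00465 = $3,812.721
Water District: $819,940 × 0.00456 = $3,738.9264
Total = $21,564.422 + $1,377.4992 + $3,812.721 + $3,738.9264 = $30,493.5686

$30,493.57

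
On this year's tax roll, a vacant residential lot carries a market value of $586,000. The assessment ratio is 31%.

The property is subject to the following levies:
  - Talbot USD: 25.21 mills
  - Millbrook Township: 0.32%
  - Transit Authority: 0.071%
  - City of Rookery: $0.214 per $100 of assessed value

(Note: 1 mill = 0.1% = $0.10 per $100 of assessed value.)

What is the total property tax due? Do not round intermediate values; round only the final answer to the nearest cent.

$5,678.69

Assessed value = $586,000 × 0.31 = $181,660
Talbot USD: $181,660 × 0.02521 = $4,579.6486
Millbrook Township: $181,660 × 0.0032 = $581.312
Transit Authority: $181,660 × 0.00071 = $128.9786
City of Rookery: $181,660 × 0.00214 = $388.7524
Total = $5,678.6916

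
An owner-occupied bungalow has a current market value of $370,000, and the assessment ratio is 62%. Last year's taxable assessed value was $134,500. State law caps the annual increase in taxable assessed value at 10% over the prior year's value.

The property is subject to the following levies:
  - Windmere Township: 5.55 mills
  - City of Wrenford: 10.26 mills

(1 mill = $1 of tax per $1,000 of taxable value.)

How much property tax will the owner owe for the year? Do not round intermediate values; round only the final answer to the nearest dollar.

$2,339

Uncapped assessed value = $370,000 × 0.62 = $229,400
Cap limit = $134,500 × 1.1 = $147,950
Taxable assessed value = min($229,400, $147,950) = $147,950 (cap binds)
Windmere Township: $147,950 × 0.00555 = $821.1225
City of Wrenford: $147,950 × 0.01026 = $1,517.967
Total = $2,339.0895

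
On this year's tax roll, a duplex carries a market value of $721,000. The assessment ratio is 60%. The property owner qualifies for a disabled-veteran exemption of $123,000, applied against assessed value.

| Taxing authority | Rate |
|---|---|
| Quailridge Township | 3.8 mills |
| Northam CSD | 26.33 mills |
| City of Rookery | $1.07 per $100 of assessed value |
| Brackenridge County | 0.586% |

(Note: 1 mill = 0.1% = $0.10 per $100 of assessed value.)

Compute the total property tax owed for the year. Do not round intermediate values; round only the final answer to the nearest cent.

Assessed value = $721,000 × 0.6 = $432,600
Taxable value = $432,600 − $123,000 = $309,600
Quailridge Township: $309,600 × 0.0038 = $1,176.48
Northam CSD: $309,600 × 0.02633 = $8,151.768
City of Rookery: $309,600 × 0.0107 = $3,312.72
Brackenridge County: $309,600 × 0.00586 = $1,814.256
Total = $14,455.224

$14,455.22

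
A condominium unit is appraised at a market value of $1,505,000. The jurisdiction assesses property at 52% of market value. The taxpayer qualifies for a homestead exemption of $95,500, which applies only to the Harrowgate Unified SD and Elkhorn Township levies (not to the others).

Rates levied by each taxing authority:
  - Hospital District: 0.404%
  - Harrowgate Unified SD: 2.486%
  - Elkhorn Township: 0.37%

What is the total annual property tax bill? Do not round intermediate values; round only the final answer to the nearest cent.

Assessed value = $1,505,000 × 0.52 = $782,600
Hospital District: $782,600 × 0.00404 = $3,161.704
Harrowgate Unified SD: ($782,600 − $95,500) × 0.02486 = $687,100 × 0.02486 = $17,081.306
Elkhorn Township: ($782,600 − $95,500) × 0.0037 = $687,100 × 0.0037 = $2,542.27
Total = $22,785.28

$22,785.28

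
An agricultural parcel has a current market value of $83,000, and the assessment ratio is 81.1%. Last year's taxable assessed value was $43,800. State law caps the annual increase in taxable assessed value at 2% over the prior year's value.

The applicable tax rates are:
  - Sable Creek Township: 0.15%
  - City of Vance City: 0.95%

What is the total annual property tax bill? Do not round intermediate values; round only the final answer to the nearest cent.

Uncapped assessed value = $83,000 × 0.811 = $67,313
Cap limit = $43,800 × 1.02 = $44,676
Taxable assessed value = min($67,313, $44,676) = $44,676 (cap binds)
Sable Creek Township: $44,676 × 0.0015 = $67.014
City of Vance City: $44,676 × 0.0095 = $424.422
Total = $491.436

$491.44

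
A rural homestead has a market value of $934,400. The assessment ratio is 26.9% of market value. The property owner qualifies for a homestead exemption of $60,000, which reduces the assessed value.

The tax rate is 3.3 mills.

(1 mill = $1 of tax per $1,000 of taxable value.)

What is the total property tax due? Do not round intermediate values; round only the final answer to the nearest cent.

$631.47

Assessed value = $934,400 × 0.269 = $251,353.6
Taxable value = $251,353.6 − $60,000 = $191,353.6
Tax = $191,353.6 × 0.0033 = $631.46688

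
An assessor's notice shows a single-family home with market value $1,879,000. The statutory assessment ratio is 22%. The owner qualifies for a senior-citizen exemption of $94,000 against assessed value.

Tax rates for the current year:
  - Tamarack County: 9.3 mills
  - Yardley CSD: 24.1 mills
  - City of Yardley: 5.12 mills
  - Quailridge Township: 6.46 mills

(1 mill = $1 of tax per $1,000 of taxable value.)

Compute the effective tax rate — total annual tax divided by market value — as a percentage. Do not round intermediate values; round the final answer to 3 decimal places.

0.765%

Assessed value = $1,879,000 × 0.22 = $413,380
Taxable value = $413,380 − $94,000 = $319,380
Tamarack County: $319,380 × 0.0093 = $2,970.234
Yardley CSD: $319,380 × 0.0241 = $7,697.058
City of Yardley: $319,380 × 0.00512 = $1,635.2256
Quailridge Township: $319,380 × 0.00646 = $2,063.1948
Total tax = $14,365.7124
Effective rate = $14,365.7124 ÷ $1,879,000 = 0.765% of market value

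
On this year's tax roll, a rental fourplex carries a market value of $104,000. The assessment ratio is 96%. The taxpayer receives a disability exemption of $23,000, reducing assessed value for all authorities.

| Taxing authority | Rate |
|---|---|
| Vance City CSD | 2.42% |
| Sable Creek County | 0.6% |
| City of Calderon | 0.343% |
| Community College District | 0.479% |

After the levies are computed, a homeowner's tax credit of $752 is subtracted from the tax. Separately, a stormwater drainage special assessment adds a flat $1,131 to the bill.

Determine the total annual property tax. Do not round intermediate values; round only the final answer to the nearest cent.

Assessed value = $104,000 × 0.96 = $99,840
Taxable value = $99,840 − $23,000 = $76,840
Vance City CSD: $76,840 × 0.0242 = $1,859.528
Sable Creek County: $76,840 × 0.006 = $461.04
City of Calderon: $76,840 × 0.00343 = $263.5612
Community College District: $76,840 × 0.00479 = $368.0636
Levies subtotal = $2,952.1928
After credit = $2,952.1928 − $752 = $2,200.1928
Total = $2,200.1928 + $1,131 = $3,331.1928

$3,331.19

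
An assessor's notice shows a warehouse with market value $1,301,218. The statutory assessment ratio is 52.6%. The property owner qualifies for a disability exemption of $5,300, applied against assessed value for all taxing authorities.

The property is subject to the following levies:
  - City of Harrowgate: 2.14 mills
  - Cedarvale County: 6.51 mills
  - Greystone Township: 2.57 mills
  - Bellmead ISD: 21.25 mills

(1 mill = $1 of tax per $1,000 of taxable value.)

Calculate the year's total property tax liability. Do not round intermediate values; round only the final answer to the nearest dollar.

Assessed value = $1,301,218 × 0.526 = $684,440.668
Taxable value = $684,440.668 − $5,300 = $679,140.668
City of Harrowgate: $679,140.668 × 0.00214 = $1,453.36102952
Cedarvale County: $679,140.668 × 0.00651 = $4,421.20574868
Greystone Township: $679,140.668 × 0.00257 = $1,745.39151676
Bellmead ISD: $679,140.668 × 0.02125 = $14,431.739195
Total = $1,453.36102952 + $4,421.20574868 + $1,745.39151676 + $14,431.739195 = $22,051.69748996

$22,052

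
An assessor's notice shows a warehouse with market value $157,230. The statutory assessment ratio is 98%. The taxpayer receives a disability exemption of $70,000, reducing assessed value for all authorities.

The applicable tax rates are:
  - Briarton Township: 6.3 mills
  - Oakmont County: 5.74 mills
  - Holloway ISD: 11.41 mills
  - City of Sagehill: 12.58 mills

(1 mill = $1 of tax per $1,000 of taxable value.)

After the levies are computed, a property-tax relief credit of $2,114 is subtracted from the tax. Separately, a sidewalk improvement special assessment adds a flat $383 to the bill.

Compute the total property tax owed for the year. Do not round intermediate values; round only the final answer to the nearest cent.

Assessed value = $157,230 × 0.98 = $154,085.4
Taxable value = $154,085.4 − $70,000 = $84,085.4
Briarton Township: $84,085.4 × 0.0063 = $529.73802
Oakmont County: $84,085.4 × 0.00574 = $482.650196
Holloway ISD: $84,085.4 × 0.01141 = $959.414414
City of Sagehill: $84,085.4 × 0.01258 = $1,057.794332
Levies subtotal = $3,029.596962
After credit = $3,029.596962 − $2,114 = $915.596962
Total = $915.596962 + $383 = $1,298.596962

$1,298.60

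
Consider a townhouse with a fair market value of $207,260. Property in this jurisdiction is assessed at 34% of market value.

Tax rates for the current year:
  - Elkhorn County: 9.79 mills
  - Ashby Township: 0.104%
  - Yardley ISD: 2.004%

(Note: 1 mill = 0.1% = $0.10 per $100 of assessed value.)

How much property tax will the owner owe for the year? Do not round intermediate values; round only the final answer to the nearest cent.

$2,175.36

Assessed value = $207,260 × 0.34 = $70,468.4
Elkhorn County: $70,468.4 × 0.00979 = $689.885636
Ashby Township: $70,468.4 × 0.00104 = $73.287136
Yardley ISD: $70,468.4 × 0.02004 = $1,412.186736
Total = $2,175.359508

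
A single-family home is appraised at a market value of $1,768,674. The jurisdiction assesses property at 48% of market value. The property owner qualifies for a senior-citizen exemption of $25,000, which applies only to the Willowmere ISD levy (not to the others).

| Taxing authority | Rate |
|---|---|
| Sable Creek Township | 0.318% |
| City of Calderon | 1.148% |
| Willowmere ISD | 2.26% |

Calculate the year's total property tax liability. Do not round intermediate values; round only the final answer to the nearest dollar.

$31,067

Assessed value = $1,768,674 × 0.48 = $848,963.52
Sable Creek Township: $848,963.52 × 0.00318 = $2,699.7039936
City of Calderon: $848,963.52 × 0.01148 = $9,746.1012096
Willowmere ISD: ($848,963.52 − $25,000) × 0.0226 = $823,963.52 × 0.0226 = $18,621.575552
Total = $31,067.3807552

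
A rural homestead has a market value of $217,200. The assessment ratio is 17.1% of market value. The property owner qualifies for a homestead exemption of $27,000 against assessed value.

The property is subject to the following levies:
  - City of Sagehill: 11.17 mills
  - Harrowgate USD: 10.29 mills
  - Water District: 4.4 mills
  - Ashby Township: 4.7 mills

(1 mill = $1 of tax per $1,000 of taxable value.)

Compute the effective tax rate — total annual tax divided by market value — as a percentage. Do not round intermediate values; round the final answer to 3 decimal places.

0.143%

Assessed value = $217,200 × 0.171 = $37,141.2
Taxable value = $37,141.2 − $27,000 = $10,141.2
City of Sagehill: $10,141.2 × 0.01117 = $113.277204
Harrowgate USD: $10,141.2 × 0.01029 = $104.352948
Water District: $10,141.2 × 0.0044 = $44.62128
Ashby Township: $10,141.2 × 0.0047 = $47.66364
Total tax = $309.915072
Effective rate = $309.915072 ÷ $217,200 = 0.143% of market value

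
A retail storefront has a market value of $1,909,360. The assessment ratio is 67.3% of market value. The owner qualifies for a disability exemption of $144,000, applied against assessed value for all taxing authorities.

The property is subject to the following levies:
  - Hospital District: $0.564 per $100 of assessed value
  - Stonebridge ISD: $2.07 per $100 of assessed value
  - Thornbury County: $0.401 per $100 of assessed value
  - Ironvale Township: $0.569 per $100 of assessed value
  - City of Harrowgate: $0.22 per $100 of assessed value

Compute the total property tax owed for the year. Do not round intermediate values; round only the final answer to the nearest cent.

$43,631.81

Assessed value = $1,909,360 × 0.673 = $1,284,999.28
Taxable value = $1,284,999.28 − $144,000 = $1,140,999.28
Hospital District: $1,140,999.28 × 0.00564 = $6,435.2359392
Stonebridge ISD: $1,140,999.28 × 0.0207 = $23,618.685096
Thornbury County: $1,140,999.28 × 0.00401 = $4,575.4071128
Ironvale Township: $1,140,999.28 × 0.00569 = $6,492.2859032
City of Harrowgate: $1,140,999.28 × 0.0022 = $2,510.198416
Total = $6,435.2359392 + $23,618.685096 + $4,575.4071128 + $6,492.2859032 + $2,510.198416 = $43,631.8124672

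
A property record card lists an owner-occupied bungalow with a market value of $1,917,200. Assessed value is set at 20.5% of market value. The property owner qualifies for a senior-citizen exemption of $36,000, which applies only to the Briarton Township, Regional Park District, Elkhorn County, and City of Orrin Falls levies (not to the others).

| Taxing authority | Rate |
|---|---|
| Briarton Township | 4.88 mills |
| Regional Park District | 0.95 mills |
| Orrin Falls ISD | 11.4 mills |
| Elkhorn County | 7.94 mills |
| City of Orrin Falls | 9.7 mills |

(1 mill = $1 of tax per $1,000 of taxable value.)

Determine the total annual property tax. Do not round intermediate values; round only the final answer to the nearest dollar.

Assessed value = $1,917,200 × 0.205 = $393,026
Briarton Township: ($393,026 − $36,000) × 0.00488 = $357,026 × 0.00488 = $1,742.28688
Regional Park District: ($393,026 − $36,000) × 0.00095 = $357,026 × 0.00095 = $339.1747
Orrin Falls ISD: $393,026 × 0.0114 = $4,480.4964
Elkhorn County: ($393,026 − $36,000) × 0.00794 = $357,026 × 0.00794 = $2,834.78644
City of Orrin Falls: ($393,026 − $36,000) × 0.0097 = $357,026 × 0.0097 = $3,463.1522
Total = $12,859.89662

$12,860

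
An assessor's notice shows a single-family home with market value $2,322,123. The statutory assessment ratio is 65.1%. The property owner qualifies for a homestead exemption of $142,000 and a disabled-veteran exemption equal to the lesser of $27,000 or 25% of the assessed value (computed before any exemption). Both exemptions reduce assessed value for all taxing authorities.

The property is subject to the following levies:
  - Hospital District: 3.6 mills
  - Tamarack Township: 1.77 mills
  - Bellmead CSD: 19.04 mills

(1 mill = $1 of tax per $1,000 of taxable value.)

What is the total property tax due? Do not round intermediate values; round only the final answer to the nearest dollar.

$32,775

Assessed value = $2,322,123 × 0.651 = $1,511,702.073
Disabled-veteran exemption = min($27,000, 25% × $1,511,702.073) = min($27,000, $377,925.51825) = $27,000 (dollar cap binds)
Taxable value = $1,511,702.073 − $142,000 − $27,000 = $1,342,702.073
Hospital District: $1,342,702.073 × 0.0036 = $4,833.7274628
Tamarack Township: $1,342,702.073 × 0.00177 = $2,376.58266921
Bellmead CSD: $1,342,702.073 × 0.01904 = $25,565.04746992
Total = $32,775.35760193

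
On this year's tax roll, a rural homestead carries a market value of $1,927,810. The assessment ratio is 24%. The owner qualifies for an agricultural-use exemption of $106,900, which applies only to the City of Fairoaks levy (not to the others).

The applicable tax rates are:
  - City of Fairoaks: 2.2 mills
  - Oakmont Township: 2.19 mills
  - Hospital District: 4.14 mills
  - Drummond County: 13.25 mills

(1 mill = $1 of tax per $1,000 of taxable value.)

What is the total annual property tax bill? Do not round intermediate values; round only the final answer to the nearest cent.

Assessed value = $1,927,810 × 0.24 = $462,674.4
City of Fairoaks: ($462,674.4 − $106,900) × 0.0022 = $355,774.4 × 0.0022 = $782.70368
Oakmont Township: $462,674.4 × 0.00219 = $1,013.256936
Hospital District: $462,674.4 × 0.00414 = $1,915.472016
Drummond County: $462,674.4 × 0.01325 = $6,130.4358
Total = $9,841.868432

$9,841.87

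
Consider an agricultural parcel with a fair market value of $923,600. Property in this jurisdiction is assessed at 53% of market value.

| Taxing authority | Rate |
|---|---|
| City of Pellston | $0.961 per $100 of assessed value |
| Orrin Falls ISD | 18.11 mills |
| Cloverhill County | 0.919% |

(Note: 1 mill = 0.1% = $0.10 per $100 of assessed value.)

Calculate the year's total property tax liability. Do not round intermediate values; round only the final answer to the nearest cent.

Assessed value = $923,600 × 0.53 = $489,508
City of Pellston: $489,508 × 0.00961 = $4,704.17188
Orrin Falls ISD: $489,508 × 0.01811 = $8,864.98988
Cloverhill County: $489,508 × 0.00919 = $4,498.57852
Total = $18,067.74028

$18,067.74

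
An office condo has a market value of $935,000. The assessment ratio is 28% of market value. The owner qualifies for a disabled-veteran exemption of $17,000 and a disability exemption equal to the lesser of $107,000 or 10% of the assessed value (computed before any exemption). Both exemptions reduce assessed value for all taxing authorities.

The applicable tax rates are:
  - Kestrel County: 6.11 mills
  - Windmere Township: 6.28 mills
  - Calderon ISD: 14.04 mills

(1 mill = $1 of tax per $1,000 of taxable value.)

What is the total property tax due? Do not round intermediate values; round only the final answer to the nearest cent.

$5,778.13

Assessed value = $935,000 × 0.28 = $261,800
Disability exemption = min($107,000, 10% × $261,800) = min($107,000, $26,180) = $26,180 (percentage binds)
Taxable value = $261,800 − $17,000 − $26,180 = $218,620
Kestrel County: $218,620 × 0.00611 = $1,335.7682
Windmere Township: $218,620 × 0.00628 = $1,372.9336
Calderon ISD: $218,620 × 0.01404 = $3,069.4248
Total = $5,778.1266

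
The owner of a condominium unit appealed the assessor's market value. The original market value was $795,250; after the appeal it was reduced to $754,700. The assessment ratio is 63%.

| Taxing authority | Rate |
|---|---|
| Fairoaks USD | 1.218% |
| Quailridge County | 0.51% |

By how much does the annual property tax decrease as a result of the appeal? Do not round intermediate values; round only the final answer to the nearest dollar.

$441

Old assessed value = $795,250 × 0.63 = $501,007.5
New assessed value = $754,700 × 0.63 = $475,461
Combined rate = 0.01218 + 0.0051 = 0.01728
Old tax = $501,007.5 × 0.01728 = $8,657.4096
New tax = $475,461 × 0.01728 = $8,215.96608
Reduction = $8,657.4096 − $8,215.96608 = $441.44352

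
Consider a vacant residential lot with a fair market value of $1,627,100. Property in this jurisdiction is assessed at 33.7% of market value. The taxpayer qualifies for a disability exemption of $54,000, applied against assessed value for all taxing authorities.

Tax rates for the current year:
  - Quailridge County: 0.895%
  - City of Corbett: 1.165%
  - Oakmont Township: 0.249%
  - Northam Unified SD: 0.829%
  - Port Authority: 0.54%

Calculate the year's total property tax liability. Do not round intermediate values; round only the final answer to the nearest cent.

Assessed value = $1,627,100 × 0.337 = $548,332.7
Taxable value = $548,332.7 − $54,000 = $494,332.7
Quailridge County: $494,332.7 × 0.00895 = $4,424.277665
City of Corbett: $494,332.7 × 0.01165 = $5,758.975955
Oakmont Township: $494,332.7 × 0.00249 = $1,230.888423
Northam Unified SD: $494,332.7 × 0.00829 = $4,098.018083
Port Authority: $494,332.7 × 0.0054 = $2,669.39658
Total = $4,424.277665 + $5,758.975955 + $1,230.888423 + $4,098.018083 + $2,669.39658 = $18,181.556706

$18,181.56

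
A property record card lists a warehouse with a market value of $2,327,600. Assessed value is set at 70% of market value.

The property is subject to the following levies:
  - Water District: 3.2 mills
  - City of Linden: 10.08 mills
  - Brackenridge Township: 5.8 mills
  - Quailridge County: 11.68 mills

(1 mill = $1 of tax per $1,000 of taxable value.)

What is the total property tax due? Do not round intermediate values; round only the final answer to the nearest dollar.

$50,118

Assessed value = $2,327,600 × 0.7 = $1,629,320
Water District: $1,629,320 × 0.0032 = $5,213.824
City of Linden: $1,629,320 × 0.01008 = $16,423.5456
Brackenridge Township: $1,629,320 × 0.0058 = $9,450.056
Quailridge County: $1,629,320 × 0.01168 = $19,030.4576
Total = $5,213.824 + $16,423.5456 + $9,450.056 + $19,030.4576 = $50,117.8832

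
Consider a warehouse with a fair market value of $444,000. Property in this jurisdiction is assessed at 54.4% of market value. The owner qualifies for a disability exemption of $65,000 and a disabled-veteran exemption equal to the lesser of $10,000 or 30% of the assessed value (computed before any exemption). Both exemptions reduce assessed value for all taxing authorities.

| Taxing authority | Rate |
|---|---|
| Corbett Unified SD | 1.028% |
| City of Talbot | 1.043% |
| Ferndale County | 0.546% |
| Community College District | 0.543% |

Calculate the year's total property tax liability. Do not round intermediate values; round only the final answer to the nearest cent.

Assessed value = $444,000 × 0.544 = $241,536
Disabled-veteran exemption = min($10,000, 30% × $241,536) = min($10,000, $72,460.8) = $10,000 (dollar cap binds)
Taxable value = $241,536 − $65,000 − $10,000 = $166,536
Corbett Unified SD: $166,536 × 0.01028 = $1,711.99008
City of Talbot: $166,536 × 0.01043 = $1,736.97048
Ferndale County: $166,536 × 0.00546 = $909.28656
Community College District: $166,536 × 0.00543 = $904.29048
Total = $5,262.5376

$5,262.54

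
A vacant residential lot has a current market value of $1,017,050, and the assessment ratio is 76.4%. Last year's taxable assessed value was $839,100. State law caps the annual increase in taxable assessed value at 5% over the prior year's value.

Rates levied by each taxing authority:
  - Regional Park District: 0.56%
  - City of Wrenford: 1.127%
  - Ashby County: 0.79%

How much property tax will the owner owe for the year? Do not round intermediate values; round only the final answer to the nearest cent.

$19,246.94

Uncapped assessed value = $1,017,050 × 0.764 = $777,026.2
Cap limit = $839,100 × 1.05 = $881,055
Taxable assessed value = min($777,026.2, $881,055) = $777,026.2 (cap does not bind)
Regional Park District: $777,026.2 × 0.0056 = $4,351.34672
City of Wrenford: $777,026.2 × 0.01127 = $8,757.085274
Ashby County: $777,026.2 × 0.0079 = $6,138.50698
Total = $19,246.938974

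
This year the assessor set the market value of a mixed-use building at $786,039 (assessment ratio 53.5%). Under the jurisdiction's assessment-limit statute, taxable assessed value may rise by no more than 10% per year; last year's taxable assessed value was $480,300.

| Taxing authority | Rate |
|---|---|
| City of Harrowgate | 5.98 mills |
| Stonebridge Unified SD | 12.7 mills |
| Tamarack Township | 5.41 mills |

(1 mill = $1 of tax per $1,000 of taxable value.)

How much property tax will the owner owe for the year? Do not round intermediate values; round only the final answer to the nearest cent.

$10,130.59

Uncapped assessed value = $786,039 × 0.535 = $420,530.865
Cap limit = $480,300 × 1.1 = $528,330
Taxable assessed value = min($420,530.865, $528,330) = $420,530.865 (cap does not bind)
City of Harrowgate: $420,530.865 × 0.00598 = $2,514.7745727
Stonebridge Unified SD: $420,530.865 × 0.0127 = $5,340.7419855
Tamarack Township: $420,530.865 × 0.00541 = $2,275.07197965
Total = $10,130.58853785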